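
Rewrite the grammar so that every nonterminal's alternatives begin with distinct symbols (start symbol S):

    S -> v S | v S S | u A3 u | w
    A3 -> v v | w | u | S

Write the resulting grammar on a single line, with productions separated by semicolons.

S has alternatives sharing prefix 'v S': factor to S → v S S' with S' → ε | S.

S -> u A3 u | w | v S S'; A3 -> v v | w | u | S; S' -> epsilon | S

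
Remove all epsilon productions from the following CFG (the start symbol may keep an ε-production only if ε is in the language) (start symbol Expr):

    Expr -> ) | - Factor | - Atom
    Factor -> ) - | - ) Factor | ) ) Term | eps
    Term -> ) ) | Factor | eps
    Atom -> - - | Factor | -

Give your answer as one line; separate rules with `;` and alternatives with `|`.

Expr -> ) | - Factor | - | - Atom; Factor -> ) - | - ) Factor | - ) | ) ) Term | ) ); Term -> ) ) | Factor; Atom -> - - | Factor | -

Nullable nonterminals: {Atom, Factor, Term}.
ε ∉ L(G), so no ε-production is kept.
For each production, add variants omitting each subset of nullable occurrences: Expr → - Factor gives - Factor | -. Factor → - ) Factor gives - ) Factor | - ). Factor → ) ) Term gives ) ) Term | ) ).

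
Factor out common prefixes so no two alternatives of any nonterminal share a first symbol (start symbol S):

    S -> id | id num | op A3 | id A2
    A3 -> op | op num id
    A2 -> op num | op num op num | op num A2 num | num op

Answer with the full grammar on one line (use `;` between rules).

S has alternatives sharing prefix 'id': factor to S → id S' with S' → ε | num | A2.
A3 has alternatives sharing prefix 'op': factor to A3 → op A3' with A3' → ε | num id.
A2 has alternatives sharing prefix 'op num': factor to A2 → op num A2' with A2' → ε | op num | A2 num.

S -> op A3 | id S'; A3 -> op A3'; A2 -> num op | op num A2'; S' -> eps | num | A2; A3' -> eps | num id; A2' -> eps | op num | A2 num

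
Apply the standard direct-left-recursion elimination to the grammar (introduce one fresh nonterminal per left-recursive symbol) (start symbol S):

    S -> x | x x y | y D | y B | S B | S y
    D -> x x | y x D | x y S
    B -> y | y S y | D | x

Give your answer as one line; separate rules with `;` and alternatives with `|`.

S -> x S' | x x y S' | y D S' | y B S'; D -> x x | y x D | x y S; B -> y | y S y | D | x; S' -> B S' | y S' | epsilon

Directly left-recursive nonterminal: S.
For S: α = {B, y}, β = {x, x x y, y D, y B}. Rewrite as S → β S' and S' → α S' | ε.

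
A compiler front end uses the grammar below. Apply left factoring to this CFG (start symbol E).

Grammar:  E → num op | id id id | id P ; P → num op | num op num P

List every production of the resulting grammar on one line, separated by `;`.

E has alternatives sharing prefix 'id': factor to E → id E' with E' → id id | P.
P has alternatives sharing prefix 'num op': factor to P → num op P' with P' → ε | num P.

E → num op | id E'; P → num op P'; E' → id id | P; P' → ε | num P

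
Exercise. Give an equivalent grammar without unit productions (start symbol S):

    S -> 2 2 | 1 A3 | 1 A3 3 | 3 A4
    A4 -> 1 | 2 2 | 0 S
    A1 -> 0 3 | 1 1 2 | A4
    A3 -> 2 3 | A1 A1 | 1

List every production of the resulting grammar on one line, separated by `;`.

S -> 2 2 | 1 A3 | 1 A3 3 | 3 A4; A4 -> 1 | 2 2 | 0 S; A1 -> 1 | 2 2 | 0 S | 0 3 | 1 1 2; A3 -> 2 3 | A1 A1 | 1

Unit pairs: A1 ⇒* {A4}.
For every A with A ⇒* B via unit rules, add B's non-unit alternatives to A; then delete every rule of the form X → Y.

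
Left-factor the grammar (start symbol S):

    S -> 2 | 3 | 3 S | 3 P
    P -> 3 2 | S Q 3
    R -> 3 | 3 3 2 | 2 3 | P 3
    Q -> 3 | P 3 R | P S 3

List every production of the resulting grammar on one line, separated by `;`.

S -> 2 | 3 S'; P -> 3 2 | S Q 3; R -> 2 3 | P 3 | 3 R'; Q -> 3 | P Q'; S' -> ε | S | P; R' -> ε | 3 2; Q' -> 3 R | S 3

S has alternatives sharing prefix '3': factor to S → 3 S' with S' → ε | S | P.
R has alternatives sharing prefix '3': factor to R → 3 R' with R' → ε | 3 2.
Q has alternatives sharing prefix 'P': factor to Q → P Q' with Q' → 3 R | S 3.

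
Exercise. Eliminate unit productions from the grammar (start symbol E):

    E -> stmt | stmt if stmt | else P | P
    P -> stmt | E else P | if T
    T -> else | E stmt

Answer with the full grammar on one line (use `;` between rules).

E -> stmt | stmt if stmt | else P | E else P | if T; P -> stmt | E else P | if T; T -> else | E stmt

Unit pairs: E ⇒* {P}.
For every A with A ⇒* B via unit rules, add B's non-unit alternatives to A; then delete every rule of the form X → Y.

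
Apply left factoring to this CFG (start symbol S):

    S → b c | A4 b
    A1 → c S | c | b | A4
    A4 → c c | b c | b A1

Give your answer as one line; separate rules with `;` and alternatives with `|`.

S → b c | A4 b; A1 → b | A4 | c A1'; A4 → c c | b A4'; A1' → S | eps; A4' → c | A1

A1 has alternatives sharing prefix 'c': factor to A1 → c A1' with A1' → S | ε.
A4 has alternatives sharing prefix 'b': factor to A4 → b A4' with A4' → c | A1.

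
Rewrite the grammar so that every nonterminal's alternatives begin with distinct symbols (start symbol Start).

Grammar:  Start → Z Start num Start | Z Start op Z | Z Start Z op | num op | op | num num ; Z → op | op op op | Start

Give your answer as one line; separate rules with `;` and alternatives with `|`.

Start → op | Z Start Start1 | num Start2; Z → Start | op Z1; Start1 → num Start | op Z | Z op; Start2 → op | num; Z1 → ε | op op

Start has alternatives sharing prefix 'Z Start': factor to Start → Z Start Start1 with Start1 → num Start | op Z | Z op.
Start has alternatives sharing prefix 'num': factor to Start → num Start2 with Start2 → op | num.
Z has alternatives sharing prefix 'op': factor to Z → op Z1 with Z1 → ε | op op.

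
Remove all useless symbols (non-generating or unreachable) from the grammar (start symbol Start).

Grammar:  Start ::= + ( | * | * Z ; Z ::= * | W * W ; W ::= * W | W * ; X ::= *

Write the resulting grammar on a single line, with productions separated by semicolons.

Start ::= + ( | * | * Z; Z ::= *

Generating nonterminals: {Start, X, Z}.
Reachable from Start after that: {Start, Z}.
Removed useless symbols: {W, X} and every production mentioning them.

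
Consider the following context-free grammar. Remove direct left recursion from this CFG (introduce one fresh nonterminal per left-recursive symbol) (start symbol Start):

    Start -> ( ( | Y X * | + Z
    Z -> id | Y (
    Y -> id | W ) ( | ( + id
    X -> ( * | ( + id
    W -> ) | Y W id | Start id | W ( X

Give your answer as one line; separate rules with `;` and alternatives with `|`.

Start -> ( ( | Y X * | + Z; Z -> id | Y (; Y -> id | W ) ( | ( + id; X -> ( * | ( + id; W -> ) W1 | Y W id W1 | Start id W1; W1 -> ( X W1 | ε

Left recursion appears on W.
For W: α = {( X}, β = {), Y W id, Start id}. Rewrite as W → β W1 and W1 → α W1 | ε.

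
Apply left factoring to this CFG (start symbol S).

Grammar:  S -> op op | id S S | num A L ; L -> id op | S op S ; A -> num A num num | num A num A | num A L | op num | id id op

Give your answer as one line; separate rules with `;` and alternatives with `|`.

S -> op op | id S S | num A L; L -> id op | S op S; A -> op num | id id op | num A A'; A' -> L | num A''; A'' -> num | A

A has alternatives sharing prefix 'num A': factor to A → num A A' with A' → num num | num A | L.
A' has alternatives sharing prefix 'num': factor to A' → num A'' with A'' → num | A.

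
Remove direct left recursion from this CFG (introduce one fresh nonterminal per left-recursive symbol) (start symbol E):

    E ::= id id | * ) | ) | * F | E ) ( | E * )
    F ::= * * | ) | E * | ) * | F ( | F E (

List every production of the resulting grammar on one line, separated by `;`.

E ::= id id E' | * ) E' | ) E' | * F E'; F ::= * * F' | ) F' | E * F' | ) * F'; E' ::= ) ( E' | * ) E' | ε; F' ::= ( F' | E ( F' | ε

Left recursion appears on E, F.
For E: α = {) (, * )}, β = {id id, * ), ), * F}. Rewrite as E → β E' and E' → α E' | ε.
For F: α = {(, E (}, β = {* *, ), E *, ) *}. Rewrite as F → β F' and F' → α F' | ε.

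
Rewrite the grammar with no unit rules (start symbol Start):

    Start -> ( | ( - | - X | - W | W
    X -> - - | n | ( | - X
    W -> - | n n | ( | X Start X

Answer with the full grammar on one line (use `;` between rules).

Start -> ( | ( - | - X | - W | - | n n | X Start X; X -> - - | n | ( | - X; W -> - | n n | ( | X Start X

Unit pairs: Start ⇒* {W}.
Replace each nonterminal's rules with the union of the non-unit rules of every nonterminal it unit-derives.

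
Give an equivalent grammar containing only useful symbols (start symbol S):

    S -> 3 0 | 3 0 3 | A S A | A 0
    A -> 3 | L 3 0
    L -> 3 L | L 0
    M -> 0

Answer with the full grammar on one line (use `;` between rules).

Generating nonterminals: {A, M, S}.
Reachable from S after that: {A, S}.
Removed useless symbols: {L, M} and every production mentioning them.

S -> 3 0 | 3 0 3 | A S A | A 0; A -> 3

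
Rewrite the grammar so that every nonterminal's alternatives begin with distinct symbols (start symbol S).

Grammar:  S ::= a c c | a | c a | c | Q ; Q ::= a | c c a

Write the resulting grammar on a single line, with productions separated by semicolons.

S has alternatives sharing prefix 'a': factor to S → a S' with S' → c c | ε.
S has alternatives sharing prefix 'c': factor to S → c S'' with S'' → a | ε.

S ::= Q | a S' | c S''; Q ::= a | c c a; S' ::= c c | ε; S'' ::= a | ε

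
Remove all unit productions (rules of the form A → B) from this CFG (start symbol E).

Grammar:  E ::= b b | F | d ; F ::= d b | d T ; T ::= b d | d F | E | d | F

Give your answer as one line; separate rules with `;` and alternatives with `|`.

Unit pairs: E ⇒* {F}; T ⇒* {E, F}.
For every A with A ⇒* B via unit rules, add B's non-unit alternatives to A; then delete every rule of the form X → Y.

E ::= b b | d | d b | d T; F ::= d b | d T; T ::= b b | d | d b | d T | b d | d F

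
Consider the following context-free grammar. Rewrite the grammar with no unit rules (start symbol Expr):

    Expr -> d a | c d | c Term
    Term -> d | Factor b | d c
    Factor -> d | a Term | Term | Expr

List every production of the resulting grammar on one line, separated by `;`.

Expr -> d a | c d | c Term; Term -> d | Factor b | d c; Factor -> d | Factor b | d c | a Term | d a | c d | c Term

Unit pairs: Factor ⇒* {Expr, Term}.
Replace each nonterminal's rules with the union of the non-unit rules of every nonterminal it unit-derives.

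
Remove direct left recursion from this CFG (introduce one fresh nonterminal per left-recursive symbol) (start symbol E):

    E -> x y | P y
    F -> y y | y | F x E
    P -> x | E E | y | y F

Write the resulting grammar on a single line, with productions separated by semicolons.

E -> x y | P y; F -> y y F' | y F'; P -> x | E E | y | y F; F' -> x E F' | ε

F is directly left-recursive.
For F: α = {x E}, β = {y y, y}. Rewrite as F → β F' and F' → α F' | ε.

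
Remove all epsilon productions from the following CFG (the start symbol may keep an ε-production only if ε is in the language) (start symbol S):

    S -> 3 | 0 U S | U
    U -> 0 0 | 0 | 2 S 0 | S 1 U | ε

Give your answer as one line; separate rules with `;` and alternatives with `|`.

S -> 3 | 0 U S | 0 U | 0 S | 0 | U | ε; U -> 0 0 | 0 | 2 S 0 | 2 0 | S 1 U | S 1 | 1 U | 1

The nullable symbols are {S, U}.
ε ∈ L(G) since S is nullable, so keep S → ε.
Expand every rule over subsets of its nullable positions: S → 0 U S gives 0 U S | 0 U | 0 S | 0. U → 2 S 0 gives 2 S 0 | 2 0. U → S 1 U gives S 1 U | S 1 | 1 U | 1.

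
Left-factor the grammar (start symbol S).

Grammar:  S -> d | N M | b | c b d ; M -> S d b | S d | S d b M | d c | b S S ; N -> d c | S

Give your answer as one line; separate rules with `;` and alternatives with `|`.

M has alternatives sharing prefix 'S d': factor to M → S d M' with M' → b | ε | b M.
M' has alternatives sharing prefix 'b': factor to M' → b M'' with M'' → ε | M.

S -> d | N M | b | c b d; M -> d c | b S S | S d M'; N -> d c | S; M' -> epsilon | b M''; M'' -> epsilon | M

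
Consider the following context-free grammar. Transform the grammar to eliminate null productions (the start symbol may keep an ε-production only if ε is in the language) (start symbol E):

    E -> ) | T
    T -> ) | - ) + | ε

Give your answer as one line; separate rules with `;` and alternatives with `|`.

Nullable set = {E, T}.
ε ∈ L(G) since E is nullable, so keep E → ε.

E -> ) | T | ε; T -> ) | - ) +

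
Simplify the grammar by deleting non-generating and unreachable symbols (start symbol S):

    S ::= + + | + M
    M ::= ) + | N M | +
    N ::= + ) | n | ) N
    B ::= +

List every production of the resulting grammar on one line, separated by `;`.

S ::= + + | + M; M ::= ) + | N M | +; N ::= + ) | n | ) N

Generating nonterminals: {B, M, N, S}.
Reachable from S after that: {M, N, S}.
Removed useless symbols: {B} and every production mentioning them.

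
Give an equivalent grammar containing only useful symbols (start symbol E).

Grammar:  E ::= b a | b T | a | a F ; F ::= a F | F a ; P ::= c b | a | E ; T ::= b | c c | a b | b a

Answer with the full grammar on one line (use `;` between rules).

Generating nonterminals: {E, P, T}.
Reachable from E after that: {E, T}.
Removed useless symbols: {F, P} and every production mentioning them.

E ::= b a | b T | a; T ::= b | c c | a b | b a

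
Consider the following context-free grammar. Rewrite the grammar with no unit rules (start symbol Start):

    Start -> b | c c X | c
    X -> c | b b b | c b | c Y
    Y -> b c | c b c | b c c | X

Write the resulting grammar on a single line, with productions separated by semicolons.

Unit pairs: Y ⇒* {X}.
For every A with A ⇒* B via unit rules, add B's non-unit alternatives to A; then delete every rule of the form X → Y.

Start -> b | c c X | c; X -> c | b b b | c b | c Y; Y -> c | b b b | c b | c Y | b c | c b c | b c c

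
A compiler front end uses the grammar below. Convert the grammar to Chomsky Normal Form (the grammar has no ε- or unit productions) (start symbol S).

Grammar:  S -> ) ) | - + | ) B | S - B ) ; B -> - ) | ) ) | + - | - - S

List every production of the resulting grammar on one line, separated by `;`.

S -> X1 X1 | X2 X3 | X1 B | S Y1; B -> X2 X1 | X1 X1 | X3 X2 | X2 Y3; X1 -> ); X2 -> -; X3 -> +; Y1 -> X2 Y2; Y2 -> B X1; Y3 -> X2 S

Introduce a nonterminal for each terminal appearing in a rule of length ≥ 2: X1 → ), X2 → -, X3 → +.
Binarize each right-hand side of length ≥ 3 by chaining fresh nonterminals (Y1, Y2, …): affected rules were S → S X2 B X1; B → X2 X2 S.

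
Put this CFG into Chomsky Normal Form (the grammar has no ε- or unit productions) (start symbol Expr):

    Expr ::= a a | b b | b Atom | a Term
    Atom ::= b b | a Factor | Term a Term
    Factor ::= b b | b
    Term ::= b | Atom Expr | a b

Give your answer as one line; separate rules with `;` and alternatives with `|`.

Expr ::= X1 X1 | X2 X2 | X2 Atom | X1 Term; Atom ::= X2 X2 | X1 Factor | Term Y1; Factor ::= X2 X2 | b; Term ::= b | Atom Expr | X1 X2; X1 ::= a; X2 ::= b; Y1 ::= X1 Term

Introduce a nonterminal for each terminal appearing in a rule of length ≥ 2: X1 → a, X2 → b.
Binarize each right-hand side of length ≥ 3 by chaining fresh nonterminals (Y1, Y2, …): affected rules were Atom → Term X1 Term.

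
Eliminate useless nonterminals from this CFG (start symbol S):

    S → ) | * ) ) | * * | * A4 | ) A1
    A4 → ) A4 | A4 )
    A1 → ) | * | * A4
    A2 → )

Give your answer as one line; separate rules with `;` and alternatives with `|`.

S → ) | * ) ) | * * | ) A1; A1 → ) | *

Generating nonterminals: {A1, A2, S}.
Reachable from S after that: {A1, S}.
Removed useless symbols: {A2, A4} and every production mentioning them.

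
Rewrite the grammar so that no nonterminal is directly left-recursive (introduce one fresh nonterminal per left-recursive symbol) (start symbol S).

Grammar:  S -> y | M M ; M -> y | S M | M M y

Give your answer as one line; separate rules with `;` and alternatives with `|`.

S -> y | M M; M -> y M' | S M M'; M' -> M y M' | ε

M is directly left-recursive.
For M: α = {M y}, β = {y, S M}. Rewrite as M → β M' and M' → α M' | ε.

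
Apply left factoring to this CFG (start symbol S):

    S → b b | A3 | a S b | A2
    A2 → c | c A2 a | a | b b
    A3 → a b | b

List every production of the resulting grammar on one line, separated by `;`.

S → b b | A3 | a S b | A2; A2 → a | b b | c A2'; A3 → a b | b; A2' → ε | A2 a

A2 has alternatives sharing prefix 'c': factor to A2 → c A2' with A2' → ε | A2 a.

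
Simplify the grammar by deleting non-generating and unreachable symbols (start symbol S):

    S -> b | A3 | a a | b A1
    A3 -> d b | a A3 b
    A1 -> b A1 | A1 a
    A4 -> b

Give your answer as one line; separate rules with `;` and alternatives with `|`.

S -> b | A3 | a a; A3 -> d b | a A3 b

Generating nonterminals: {A3, A4, S}.
Reachable from S after that: {A3, S}.
Removed useless symbols: {A1, A4} and every production mentioning them.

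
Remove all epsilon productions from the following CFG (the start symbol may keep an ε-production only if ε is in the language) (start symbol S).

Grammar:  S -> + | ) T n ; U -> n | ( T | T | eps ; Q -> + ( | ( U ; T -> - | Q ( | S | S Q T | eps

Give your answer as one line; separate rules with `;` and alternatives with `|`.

S -> + | ) T n | ) n; U -> n | ( T | ( | T; Q -> + ( | ( U | (; T -> - | Q ( | S | S Q T | S Q

Nullable set = {T, U}.
ε ∉ L(G), so no ε-production is kept.
Add the nullable-subset variants: S → ) T n gives ) T n | ) n. U → ( T gives ( T | (. Q → ( U gives ( U | (. T → S Q T gives S Q T | S Q.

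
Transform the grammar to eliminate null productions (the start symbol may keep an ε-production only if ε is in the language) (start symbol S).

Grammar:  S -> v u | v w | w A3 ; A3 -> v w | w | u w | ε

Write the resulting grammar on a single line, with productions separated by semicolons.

S -> v u | v w | w A3 | w; A3 -> v w | w | u w

Nullable nonterminals: {A3}.
ε ∉ L(G), so no ε-production is kept.
Expand every rule over subsets of its nullable positions: S → w A3 gives w A3 | w.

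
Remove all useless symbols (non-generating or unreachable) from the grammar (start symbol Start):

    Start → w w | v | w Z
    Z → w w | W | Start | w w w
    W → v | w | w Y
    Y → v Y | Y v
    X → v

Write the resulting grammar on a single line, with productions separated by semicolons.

Start → w w | v | w Z; Z → w w | W | Start | w w w; W → v | w

Generating nonterminals: {Start, W, X, Z}.
Reachable from Start after that: {Start, W, Z}.
Removed useless symbols: {X, Y} and every production mentioning them.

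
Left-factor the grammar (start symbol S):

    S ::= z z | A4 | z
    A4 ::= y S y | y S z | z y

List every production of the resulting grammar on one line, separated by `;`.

S has alternatives sharing prefix 'z': factor to S → z S' with S' → z | ε.
A4 has alternatives sharing prefix 'y S': factor to A4 → y S A4' with A4' → y | z.

S ::= A4 | z S'; A4 ::= z y | y S A4'; S' ::= z | ε; A4' ::= y | z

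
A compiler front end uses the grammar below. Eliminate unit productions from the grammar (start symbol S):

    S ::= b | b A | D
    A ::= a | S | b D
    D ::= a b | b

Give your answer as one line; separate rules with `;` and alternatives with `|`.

Unit pairs: A ⇒* {D, S}; S ⇒* {D}.
Replace each nonterminal's rules with the union of the non-unit rules of every nonterminal it unit-derives.

S ::= a b | b | b A; A ::= a b | b | b A | a | b D; D ::= a b | b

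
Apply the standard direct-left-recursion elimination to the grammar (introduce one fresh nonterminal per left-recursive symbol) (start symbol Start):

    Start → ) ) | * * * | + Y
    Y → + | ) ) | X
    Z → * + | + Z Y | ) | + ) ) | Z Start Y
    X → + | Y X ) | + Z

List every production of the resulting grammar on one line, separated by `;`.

Start → ) ) | * * * | + Y; Y → + | ) ) | X; Z → * + Z1 | + Z Y Z1 | ) Z1 | + ) ) Z1; X → + | Y X ) | + Z; Z1 → Start Y Z1 | ε

Z is directly left-recursive.
For Z: α = {Start Y}, β = {* +, + Z Y, ), + ) )}. Rewrite as Z → β Z1 and Z1 → α Z1 | ε.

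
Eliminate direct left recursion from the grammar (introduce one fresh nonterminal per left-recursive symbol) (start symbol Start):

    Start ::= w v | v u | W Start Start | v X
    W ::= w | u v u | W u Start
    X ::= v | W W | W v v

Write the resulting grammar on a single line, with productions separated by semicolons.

Left recursion appears on W.
For W: α = {u Start}, β = {w, u v u}. Rewrite as W → β W1 and W1 → α W1 | ε.

Start ::= w v | v u | W Start Start | v X; W ::= w W1 | u v u W1; X ::= v | W W | W v v; W1 ::= u Start W1 | ε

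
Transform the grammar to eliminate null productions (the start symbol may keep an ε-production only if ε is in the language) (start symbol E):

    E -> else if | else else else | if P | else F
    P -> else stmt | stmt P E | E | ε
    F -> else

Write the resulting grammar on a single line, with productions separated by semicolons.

E -> else if | else else else | if P | if | else F; P -> else stmt | stmt P E | stmt E | E; F -> else

The nullable symbols are {P}.
ε ∉ L(G), so no ε-production is kept.
Expand every rule over subsets of its nullable positions: E → if P gives if P | if. P → stmt P E gives stmt P E | stmt E.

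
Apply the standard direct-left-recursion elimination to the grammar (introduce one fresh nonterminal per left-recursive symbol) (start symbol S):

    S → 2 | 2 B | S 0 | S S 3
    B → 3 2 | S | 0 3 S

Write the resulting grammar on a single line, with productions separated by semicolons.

S → 2 S' | 2 B S'; B → 3 2 | S | 0 3 S; S' → 0 S' | S 3 S' | eps

S is directly left-recursive.
For S: α = {0, S 3}, β = {2, 2 B}. Rewrite as S → β S' and S' → α S' | ε.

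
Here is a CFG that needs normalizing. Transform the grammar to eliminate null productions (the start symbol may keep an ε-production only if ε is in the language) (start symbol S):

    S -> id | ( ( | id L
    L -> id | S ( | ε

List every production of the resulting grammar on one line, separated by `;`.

S -> id | ( ( | id L; L -> id | S (

Nullable nonterminals: {L}.
ε ∉ L(G), so no ε-production is kept.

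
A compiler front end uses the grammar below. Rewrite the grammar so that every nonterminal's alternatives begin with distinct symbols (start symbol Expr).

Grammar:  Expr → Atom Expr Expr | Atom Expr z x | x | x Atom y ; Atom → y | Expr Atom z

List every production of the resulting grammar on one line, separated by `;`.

Expr → Atom Expr Expr1 | x Expr2; Atom → y | Expr Atom z; Expr1 → Expr | z x; Expr2 → ε | Atom y

Expr has alternatives sharing prefix 'Atom Expr': factor to Expr → Atom Expr Expr1 with Expr1 → Expr | z x.
Expr has alternatives sharing prefix 'x': factor to Expr → x Expr2 with Expr2 → ε | Atom y.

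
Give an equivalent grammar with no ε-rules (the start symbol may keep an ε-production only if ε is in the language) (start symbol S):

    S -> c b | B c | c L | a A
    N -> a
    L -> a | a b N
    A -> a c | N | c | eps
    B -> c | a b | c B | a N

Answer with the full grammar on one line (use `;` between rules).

S -> c b | B c | c L | a A | a; N -> a; L -> a | a b N; A -> a c | N | c; B -> c | a b | c B | a N

Nullable nonterminals: {A}.
ε ∉ L(G), so no ε-production is kept.
Expand every rule over subsets of its nullable positions: S → a A gives a A | a.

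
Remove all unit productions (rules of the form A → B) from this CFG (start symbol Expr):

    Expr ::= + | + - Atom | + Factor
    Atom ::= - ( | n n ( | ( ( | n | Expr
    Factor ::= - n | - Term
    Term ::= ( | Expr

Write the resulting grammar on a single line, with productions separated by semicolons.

Unit pairs: Atom ⇒* {Expr}; Term ⇒* {Expr}.
For every A with A ⇒* B via unit rules, add B's non-unit alternatives to A; then delete every rule of the form X → Y.

Expr ::= + | + - Atom | + Factor; Atom ::= - ( | n n ( | ( ( | n | + | + - Atom | + Factor; Factor ::= - n | - Term; Term ::= ( | + | + - Atom | + Factor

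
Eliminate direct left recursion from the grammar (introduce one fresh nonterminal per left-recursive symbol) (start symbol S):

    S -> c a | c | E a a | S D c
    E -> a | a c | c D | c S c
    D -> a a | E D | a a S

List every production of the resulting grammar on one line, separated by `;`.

S is directly left-recursive.
For S: α = {D c}, β = {c a, c, E a a}. Rewrite as S → β S' and S' → α S' | ε.

S -> c a S' | c S' | E a a S'; E -> a | a c | c D | c S c; D -> a a | E D | a a S; S' -> D c S' | ε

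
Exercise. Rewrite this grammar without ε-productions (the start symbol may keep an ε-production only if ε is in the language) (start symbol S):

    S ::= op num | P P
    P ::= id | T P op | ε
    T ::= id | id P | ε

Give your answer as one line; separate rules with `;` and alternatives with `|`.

S ::= op num | P P | P | ε; P ::= id | T P op | T op | P op | op; T ::= id | id P

Nullable set = {P, S, T}.
ε ∈ L(G) since S is nullable, so keep S → ε.
For each production, add variants omitting each subset of nullable occurrences: S → P P gives P P | P. P → T P op gives T P op | T op | P op | op.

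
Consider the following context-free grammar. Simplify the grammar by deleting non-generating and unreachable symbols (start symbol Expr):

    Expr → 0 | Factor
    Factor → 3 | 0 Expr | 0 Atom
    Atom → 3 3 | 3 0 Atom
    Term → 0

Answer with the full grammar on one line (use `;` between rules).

Expr → 0 | Factor; Factor → 3 | 0 Expr | 0 Atom; Atom → 3 3 | 3 0 Atom

Generating nonterminals: {Atom, Expr, Factor, Term}.
Reachable from Expr after that: {Atom, Expr, Factor}.
Removed useless symbols: {Term} and every production mentioning them.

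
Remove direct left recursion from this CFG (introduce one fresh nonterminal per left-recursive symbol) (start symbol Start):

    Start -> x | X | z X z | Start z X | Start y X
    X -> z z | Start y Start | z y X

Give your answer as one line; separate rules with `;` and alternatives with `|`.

Start -> x Start1 | X Start1 | z X z Start1; X -> z z | Start y Start | z y X; Start1 -> z X Start1 | y X Start1 | eps

Start is directly left-recursive.
For Start: α = {z X, y X}, β = {x, X, z X z}. Rewrite as Start → β Start1 and Start1 → α Start1 | ε.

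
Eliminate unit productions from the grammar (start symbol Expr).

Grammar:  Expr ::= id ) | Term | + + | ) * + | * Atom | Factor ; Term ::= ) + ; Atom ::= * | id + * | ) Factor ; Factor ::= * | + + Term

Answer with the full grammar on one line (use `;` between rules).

Unit pairs: Expr ⇒* {Factor, Term}.
For every A with A ⇒* B via unit rules, add B's non-unit alternatives to A; then delete every rule of the form X → Y.

Expr ::= ) + | * | + + Term | id ) | + + | ) * + | * Atom; Term ::= ) +; Atom ::= * | id + * | ) Factor; Factor ::= * | + + Term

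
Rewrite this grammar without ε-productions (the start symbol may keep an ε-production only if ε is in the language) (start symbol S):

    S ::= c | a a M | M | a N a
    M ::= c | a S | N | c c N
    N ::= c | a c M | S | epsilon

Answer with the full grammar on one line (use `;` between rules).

Nullable set = {M, N, S}.
ε ∈ L(G) since S is nullable, so keep S → ε.
Expand every rule over subsets of its nullable positions: S → a a M gives a a M | a a. M → a S gives a S | a. M → c c N gives c c N | c c. N → a c M gives a c M | a c.

S ::= c | a a M | a a | M | a N a | ε; M ::= c | a S | a | N | c c N | c c; N ::= c | a c M | a c | S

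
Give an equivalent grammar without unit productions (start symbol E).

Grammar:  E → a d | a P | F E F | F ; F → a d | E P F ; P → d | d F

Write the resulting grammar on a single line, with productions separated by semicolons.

E → a d | a P | F E F | E P F; F → a d | E P F; P → d | d F

Unit pairs: E ⇒* {F}.
For every A with A ⇒* B via unit rules, add B's non-unit alternatives to A; then delete every rule of the form X → Y.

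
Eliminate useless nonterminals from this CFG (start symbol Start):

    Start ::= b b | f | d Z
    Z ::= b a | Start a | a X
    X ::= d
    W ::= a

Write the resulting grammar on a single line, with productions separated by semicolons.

Start ::= b b | f | d Z; Z ::= b a | Start a | a X; X ::= d

Generating nonterminals: {Start, W, X, Z}.
Reachable from Start after that: {Start, X, Z}.
Removed useless symbols: {W} and every production mentioning them.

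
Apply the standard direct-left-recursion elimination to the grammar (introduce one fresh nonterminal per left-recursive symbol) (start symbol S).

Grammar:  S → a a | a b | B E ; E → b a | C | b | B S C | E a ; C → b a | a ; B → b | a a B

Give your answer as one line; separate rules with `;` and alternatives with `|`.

Left recursion appears on E.
For E: α = {a}, β = {b a, C, b, B S C}. Rewrite as E → β E' and E' → α E' | ε.

S → a a | a b | B E; E → b a E' | C E' | b E' | B S C E'; C → b a | a; B → b | a a B; E' → a E' | ε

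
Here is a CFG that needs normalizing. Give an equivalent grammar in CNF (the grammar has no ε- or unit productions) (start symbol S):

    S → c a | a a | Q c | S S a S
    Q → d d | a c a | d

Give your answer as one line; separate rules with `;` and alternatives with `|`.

Introduce a nonterminal for each terminal appearing in a rule of length ≥ 2: X1 → c, X2 → a, X3 → d.
Binarize each right-hand side of length ≥ 3 by chaining fresh nonterminals (Y1, Y2, …): affected rules were S → S S X2 S; Q → X2 X1 X2.

S → X1 X2 | X2 X2 | Q X1 | S Y1; Q → X3 X3 | X2 Y3 | d; X1 → c; X2 → a; X3 → d; Y1 → S Y2; Y2 → X2 S; Y3 → X1 X2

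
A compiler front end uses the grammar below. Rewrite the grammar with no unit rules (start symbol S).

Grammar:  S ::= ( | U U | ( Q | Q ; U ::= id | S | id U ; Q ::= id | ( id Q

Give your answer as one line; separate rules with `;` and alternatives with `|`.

S ::= ( | U U | ( Q | id | ( id Q; U ::= id | id U | ( | U U | ( Q | ( id Q; Q ::= id | ( id Q

Unit pairs: S ⇒* {Q}; U ⇒* {Q, S}.
For each unit pair (A, B), copy every non-unit production of B to A, then drop all unit productions.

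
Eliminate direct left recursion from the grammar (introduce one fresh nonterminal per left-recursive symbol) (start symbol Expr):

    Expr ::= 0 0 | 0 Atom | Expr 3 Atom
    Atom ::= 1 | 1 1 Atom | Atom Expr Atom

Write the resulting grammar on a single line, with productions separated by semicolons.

Left recursion appears on Expr, Atom.
For Expr: α = {3 Atom}, β = {0 0, 0 Atom}. Rewrite as Expr → β Expr1 and Expr1 → α Expr1 | ε.
For Atom: α = {Expr Atom}, β = {1, 1 1 Atom}. Rewrite as Atom → β Atom1 and Atom1 → α Atom1 | ε.

Expr ::= 0 0 Expr1 | 0 Atom Expr1; Atom ::= 1 Atom1 | 1 1 Atom Atom1; Expr1 ::= 3 Atom Expr1 | eps; Atom1 ::= Expr Atom Atom1 | eps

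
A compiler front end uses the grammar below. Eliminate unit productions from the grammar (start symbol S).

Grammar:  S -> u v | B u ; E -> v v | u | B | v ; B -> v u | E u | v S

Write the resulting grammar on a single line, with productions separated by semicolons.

Unit pairs: E ⇒* {B}.
For each unit pair (A, B), copy every non-unit production of B to A, then drop all unit productions.

S -> u v | B u; E -> v u | E u | v S | v v | u | v; B -> v u | E u | v S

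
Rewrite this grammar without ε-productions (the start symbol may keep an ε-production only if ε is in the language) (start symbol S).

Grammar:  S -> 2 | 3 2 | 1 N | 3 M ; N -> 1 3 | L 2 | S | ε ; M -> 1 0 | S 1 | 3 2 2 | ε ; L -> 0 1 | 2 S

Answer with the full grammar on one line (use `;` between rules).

S -> 2 | 3 2 | 1 N | 1 | 3 M | 3; N -> 1 3 | L 2 | S; M -> 1 0 | S 1 | 3 2 2; L -> 0 1 | 2 S

Nullable set = {M, N}.
ε ∉ L(G), so no ε-production is kept.
Expand every rule over subsets of its nullable positions: S → 1 N gives 1 N | 1. S → 3 M gives 3 M | 3.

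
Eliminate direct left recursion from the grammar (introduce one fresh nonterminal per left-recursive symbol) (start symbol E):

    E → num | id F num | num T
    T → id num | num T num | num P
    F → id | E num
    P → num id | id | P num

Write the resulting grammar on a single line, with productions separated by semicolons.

E → num | id F num | num T; T → id num | num T num | num P; F → id | E num; P → num id P' | id P'; P' → num P' | eps

Left recursion appears on P.
For P: α = {num}, β = {num id, id}. Rewrite as P → β P' and P' → α P' | ε.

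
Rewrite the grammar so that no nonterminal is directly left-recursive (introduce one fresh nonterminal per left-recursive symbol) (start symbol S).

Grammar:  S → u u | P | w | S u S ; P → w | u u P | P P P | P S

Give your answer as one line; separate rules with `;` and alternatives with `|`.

Left recursion appears on S, P.
For S: α = {u S}, β = {u u, P, w}. Rewrite as S → β S' and S' → α S' | ε.
For P: α = {P P, S}, β = {w, u u P}. Rewrite as P → β P' and P' → α P' | ε.

S → u u S' | P S' | w S'; P → w P' | u u P P'; S' → u S S' | ε; P' → P P P' | S P' | ε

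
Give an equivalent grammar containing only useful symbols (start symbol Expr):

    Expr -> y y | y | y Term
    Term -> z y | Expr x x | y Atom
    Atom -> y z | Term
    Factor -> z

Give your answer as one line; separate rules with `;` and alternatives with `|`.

Generating nonterminals: {Atom, Expr, Factor, Term}.
Reachable from Expr after that: {Atom, Expr, Term}.
Removed useless symbols: {Factor} and every production mentioning them.

Expr -> y y | y | y Term; Term -> z y | Expr x x | y Atom; Atom -> y z | Term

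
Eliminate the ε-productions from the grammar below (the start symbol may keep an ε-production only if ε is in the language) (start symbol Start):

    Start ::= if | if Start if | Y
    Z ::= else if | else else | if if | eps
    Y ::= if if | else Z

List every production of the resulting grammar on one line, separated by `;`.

Start ::= if | if Start if | Y; Z ::= else if | else else | if if; Y ::= if if | else Z | else

Nullable nonterminals: {Z}.
ε ∉ L(G), so no ε-production is kept.
Add the nullable-subset variants: Y → else Z gives else Z | else.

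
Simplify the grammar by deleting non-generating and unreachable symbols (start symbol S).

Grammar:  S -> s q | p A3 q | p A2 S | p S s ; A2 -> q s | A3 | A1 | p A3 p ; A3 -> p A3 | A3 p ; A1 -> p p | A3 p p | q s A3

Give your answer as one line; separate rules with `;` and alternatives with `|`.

S -> s q | p A2 S | p S s; A2 -> q s | A1; A1 -> p p

Generating nonterminals: {A1, A2, S}.
Reachable from S after that: {A1, A2, S}.
Removed useless symbols: {A3} and every production mentioning them.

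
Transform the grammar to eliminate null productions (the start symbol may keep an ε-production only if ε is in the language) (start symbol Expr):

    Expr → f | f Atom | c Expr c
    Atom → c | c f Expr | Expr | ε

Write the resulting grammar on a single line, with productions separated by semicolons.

Expr → f | f Atom | c Expr c; Atom → c | c f Expr | Expr

Nullable set = {Atom}.
ε ∉ L(G), so no ε-production is kept.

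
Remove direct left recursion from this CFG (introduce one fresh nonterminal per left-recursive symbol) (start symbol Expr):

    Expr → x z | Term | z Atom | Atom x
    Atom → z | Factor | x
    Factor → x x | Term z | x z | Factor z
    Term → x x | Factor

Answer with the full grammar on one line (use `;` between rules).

Left recursion appears on Factor.
For Factor: α = {z}, β = {x x, Term z, x z}. Rewrite as Factor → β Factor1 and Factor1 → α Factor1 | ε.

Expr → x z | Term | z Atom | Atom x; Atom → z | Factor | x; Factor → x x Factor1 | Term z Factor1 | x z Factor1; Term → x x | Factor; Factor1 → z Factor1 | ε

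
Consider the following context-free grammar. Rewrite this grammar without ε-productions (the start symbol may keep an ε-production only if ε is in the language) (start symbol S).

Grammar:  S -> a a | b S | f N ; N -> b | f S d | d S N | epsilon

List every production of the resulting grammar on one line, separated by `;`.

S -> a a | b S | f N | f; N -> b | f S d | d S N | d S

Nullable nonterminals: {N}.
ε ∉ L(G), so no ε-production is kept.
Expand every rule over subsets of its nullable positions: S → f N gives f N | f. N → d S N gives d S N | d S.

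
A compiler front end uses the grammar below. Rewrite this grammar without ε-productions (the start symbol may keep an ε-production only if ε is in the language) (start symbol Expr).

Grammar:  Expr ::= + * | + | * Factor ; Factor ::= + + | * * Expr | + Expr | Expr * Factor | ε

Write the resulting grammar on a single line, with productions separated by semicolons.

Expr ::= + * | + | * Factor | *; Factor ::= + + | * * Expr | + Expr | Expr * Factor | Expr *

Nullable set = {Factor}.
ε ∉ L(G), so no ε-production is kept.
Expand every rule over subsets of its nullable positions: Expr → * Factor gives * Factor | *. Factor → Expr * Factor gives Expr * Factor | Expr *.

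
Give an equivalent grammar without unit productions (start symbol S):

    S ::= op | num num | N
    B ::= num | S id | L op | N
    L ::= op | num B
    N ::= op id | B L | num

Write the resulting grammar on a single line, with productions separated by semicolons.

Unit pairs: B ⇒* {N}; S ⇒* {N}.
Replace each nonterminal's rules with the union of the non-unit rules of every nonterminal it unit-derives.

S ::= op | num num | op id | B L | num; B ::= num | S id | L op | op id | B L; L ::= op | num B; N ::= op id | B L | num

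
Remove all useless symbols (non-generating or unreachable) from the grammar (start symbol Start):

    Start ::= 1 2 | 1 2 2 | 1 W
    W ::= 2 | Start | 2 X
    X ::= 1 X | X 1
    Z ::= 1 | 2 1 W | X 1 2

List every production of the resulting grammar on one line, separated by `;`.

Generating nonterminals: {Start, W, Z}.
Reachable from Start after that: {Start, W}.
Removed useless symbols: {X, Z} and every production mentioning them.

Start ::= 1 2 | 1 2 2 | 1 W; W ::= 2 | Start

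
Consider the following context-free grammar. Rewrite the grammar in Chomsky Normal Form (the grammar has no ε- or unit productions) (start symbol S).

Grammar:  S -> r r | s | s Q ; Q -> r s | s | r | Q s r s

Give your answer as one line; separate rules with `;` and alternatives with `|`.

Introduce a nonterminal for each terminal appearing in a rule of length ≥ 2: X1 → r, X2 → s.
Binarize each right-hand side of length ≥ 3 by chaining fresh nonterminals (Y1, Y2, …): affected rules were Q → Q X2 X1 X2.

S -> X1 X1 | s | X2 Q; Q -> X1 X2 | s | r | Q Y1; X1 -> r; X2 -> s; Y1 -> X2 Y2; Y2 -> X1 X2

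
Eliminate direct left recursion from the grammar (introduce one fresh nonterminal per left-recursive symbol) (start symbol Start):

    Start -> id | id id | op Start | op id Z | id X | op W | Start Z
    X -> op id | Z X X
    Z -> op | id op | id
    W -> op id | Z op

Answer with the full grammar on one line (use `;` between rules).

Start is directly left-recursive.
For Start: α = {Z}, β = {id, id id, op Start, op id Z, id X, op W}. Rewrite as Start → β Start1 and Start1 → α Start1 | ε.

Start -> id Start1 | id id Start1 | op Start Start1 | op id Z Start1 | id X Start1 | op W Start1; X -> op id | Z X X; Z -> op | id op | id; W -> op id | Z op; Start1 -> Z Start1 | eps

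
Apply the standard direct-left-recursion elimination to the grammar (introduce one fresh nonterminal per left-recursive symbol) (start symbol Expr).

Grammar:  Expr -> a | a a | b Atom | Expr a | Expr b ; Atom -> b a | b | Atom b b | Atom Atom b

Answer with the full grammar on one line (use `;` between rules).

Directly left-recursive nonterminals: Expr, Atom.
For Expr: α = {a, b}, β = {a, a a, b Atom}. Rewrite as Expr → β Expr1 and Expr1 → α Expr1 | ε.
For Atom: α = {b b, Atom b}, β = {b a, b}. Rewrite as Atom → β Atom1 and Atom1 → α Atom1 | ε.

Expr -> a Expr1 | a a Expr1 | b Atom Expr1; Atom -> b a Atom1 | b Atom1; Expr1 -> a Expr1 | b Expr1 | ε; Atom1 -> b b Atom1 | Atom b Atom1 | ε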